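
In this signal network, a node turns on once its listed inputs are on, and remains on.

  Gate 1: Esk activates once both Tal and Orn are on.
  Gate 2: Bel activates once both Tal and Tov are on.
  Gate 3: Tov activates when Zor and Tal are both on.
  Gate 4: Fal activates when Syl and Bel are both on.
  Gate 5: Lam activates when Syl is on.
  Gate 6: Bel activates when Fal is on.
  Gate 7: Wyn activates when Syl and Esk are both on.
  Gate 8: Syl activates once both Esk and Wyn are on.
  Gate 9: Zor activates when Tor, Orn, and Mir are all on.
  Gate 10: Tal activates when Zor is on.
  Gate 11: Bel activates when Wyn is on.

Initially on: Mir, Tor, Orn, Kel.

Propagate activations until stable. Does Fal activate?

No

Fal would need Syl and Bel (Gate 4), but Syl never turns on.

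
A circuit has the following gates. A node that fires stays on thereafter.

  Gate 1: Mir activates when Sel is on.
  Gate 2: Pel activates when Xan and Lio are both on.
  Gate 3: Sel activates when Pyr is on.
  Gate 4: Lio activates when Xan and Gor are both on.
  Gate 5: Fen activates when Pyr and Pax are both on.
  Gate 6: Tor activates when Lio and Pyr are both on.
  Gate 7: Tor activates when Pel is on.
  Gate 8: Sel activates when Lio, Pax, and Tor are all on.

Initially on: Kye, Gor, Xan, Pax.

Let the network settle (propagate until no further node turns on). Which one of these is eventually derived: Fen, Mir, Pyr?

Xan and Gor are on, so Lio activates (Gate 4).
Gate 2: Xan and Lio on → Pel on.
Gate 7: Pel on → Tor on.
Lio, Pax, and Tor are on, so Sel activates (Gate 8).
Sel is on, so Mir activates (Gate 1).
No rule produces Pyr, and it is not given. Fen would need Pyr and Pax (Gate 5), but Pyr never turns on.

Mir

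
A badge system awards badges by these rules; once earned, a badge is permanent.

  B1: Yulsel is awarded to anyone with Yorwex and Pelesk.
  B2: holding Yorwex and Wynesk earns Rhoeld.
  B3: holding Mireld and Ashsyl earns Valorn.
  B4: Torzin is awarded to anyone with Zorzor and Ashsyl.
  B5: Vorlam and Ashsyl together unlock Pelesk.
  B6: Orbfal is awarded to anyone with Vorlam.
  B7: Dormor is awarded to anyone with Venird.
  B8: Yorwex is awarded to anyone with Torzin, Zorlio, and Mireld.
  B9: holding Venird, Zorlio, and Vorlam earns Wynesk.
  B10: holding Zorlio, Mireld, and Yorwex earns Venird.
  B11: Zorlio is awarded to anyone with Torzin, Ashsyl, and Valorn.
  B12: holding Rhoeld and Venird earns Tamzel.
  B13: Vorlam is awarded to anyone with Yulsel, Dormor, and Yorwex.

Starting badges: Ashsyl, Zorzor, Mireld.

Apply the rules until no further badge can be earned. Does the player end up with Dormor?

With Zorzor and Ashsyl, Torzin is earned (B4).
With Mireld and Ashsyl, Valorn is earned (B3).
With Torzin, Ashsyl, and Valorn, Zorlio is earned (B11).
With Torzin, Zorlio, and Mireld, Yorwex is earned (B8).
With Zorlio, Mireld, and Yorwex, Venird is earned (B10).
With Venird, Dormor is earned (B7).

Yes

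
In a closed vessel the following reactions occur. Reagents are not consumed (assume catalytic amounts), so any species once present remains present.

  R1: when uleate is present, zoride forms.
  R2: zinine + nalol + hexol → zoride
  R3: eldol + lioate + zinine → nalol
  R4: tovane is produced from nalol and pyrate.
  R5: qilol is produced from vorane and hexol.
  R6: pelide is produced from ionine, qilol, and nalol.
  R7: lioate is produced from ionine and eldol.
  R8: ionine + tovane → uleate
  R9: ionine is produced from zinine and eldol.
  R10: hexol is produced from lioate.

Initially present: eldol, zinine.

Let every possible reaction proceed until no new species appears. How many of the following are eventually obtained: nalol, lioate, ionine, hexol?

4

zinine and eldol present → ionine forms (R9).
ionine and eldol present → lioate forms (R7).
eldol, lioate, and zinine present → nalol forms (R3).
lioate present → hexol forms (R10).
nalol: reached.
lioate: reached.
ionine: reached.
hexol: reached.
All 4 are reached.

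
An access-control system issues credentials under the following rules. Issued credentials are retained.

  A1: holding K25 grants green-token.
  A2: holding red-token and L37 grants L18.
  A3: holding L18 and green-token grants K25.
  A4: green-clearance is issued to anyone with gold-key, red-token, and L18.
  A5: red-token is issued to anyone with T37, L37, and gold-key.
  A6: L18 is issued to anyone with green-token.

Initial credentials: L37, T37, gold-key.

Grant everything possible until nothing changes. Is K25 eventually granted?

No

K25 would need L18 and green-token (A3), but green-token is never granted.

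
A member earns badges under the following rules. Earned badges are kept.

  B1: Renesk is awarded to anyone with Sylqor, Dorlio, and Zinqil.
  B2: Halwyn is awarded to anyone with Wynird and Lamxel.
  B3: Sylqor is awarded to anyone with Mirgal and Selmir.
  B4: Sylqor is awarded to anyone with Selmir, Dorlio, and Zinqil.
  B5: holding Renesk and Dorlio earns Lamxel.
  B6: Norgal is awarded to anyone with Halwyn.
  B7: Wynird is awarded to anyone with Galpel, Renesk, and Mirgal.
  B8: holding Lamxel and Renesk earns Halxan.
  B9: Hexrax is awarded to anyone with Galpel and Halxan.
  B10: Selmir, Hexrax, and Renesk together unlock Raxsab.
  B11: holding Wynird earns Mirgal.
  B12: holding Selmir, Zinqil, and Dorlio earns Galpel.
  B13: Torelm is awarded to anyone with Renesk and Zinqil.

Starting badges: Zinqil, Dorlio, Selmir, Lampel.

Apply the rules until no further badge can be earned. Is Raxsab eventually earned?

Yes

With Selmir, Zinqil, and Dorlio, Galpel is earned (B12).
With Selmir, Dorlio, and Zinqil, Sylqor is earned (B4).
With Sylqor, Dorlio, and Zinqil, Renesk is earned (B1).
With Renesk and Dorlio, Lamxel is earned (B5).
With Lamxel and Renesk, Halxan is earned (B8).
With Galpel and Halxan, Hexrax is earned (B9).
With Selmir, Hexrax, and Renesk, Raxsab is earned (B10).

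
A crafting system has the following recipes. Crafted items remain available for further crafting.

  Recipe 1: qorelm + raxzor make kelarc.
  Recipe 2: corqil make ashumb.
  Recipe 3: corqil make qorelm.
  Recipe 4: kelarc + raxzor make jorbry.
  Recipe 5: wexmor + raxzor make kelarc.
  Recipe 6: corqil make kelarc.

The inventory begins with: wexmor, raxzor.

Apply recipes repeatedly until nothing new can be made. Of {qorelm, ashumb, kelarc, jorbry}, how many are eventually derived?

Using Recipe 5, wexmor and raxzor make kelarc.
kelarc + raxzor → jorbry (Recipe 4).
qorelm would need corqil (Recipe 3), but corqil is never obtained.
ashumb would need corqil (Recipe 2), but corqil is never obtained.
kelarc: reached.
jorbry: reached.
Reached: kelarc and jorbry — 2 of the 4.

2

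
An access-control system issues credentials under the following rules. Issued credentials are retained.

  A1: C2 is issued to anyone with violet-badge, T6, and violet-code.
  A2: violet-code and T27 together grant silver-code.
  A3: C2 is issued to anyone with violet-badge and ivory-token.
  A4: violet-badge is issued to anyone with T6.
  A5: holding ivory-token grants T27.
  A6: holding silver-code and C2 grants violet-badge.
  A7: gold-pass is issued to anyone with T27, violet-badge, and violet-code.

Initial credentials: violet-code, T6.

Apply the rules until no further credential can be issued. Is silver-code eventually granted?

silver-code would need violet-code and T27 (A2), but T27 is never granted.

No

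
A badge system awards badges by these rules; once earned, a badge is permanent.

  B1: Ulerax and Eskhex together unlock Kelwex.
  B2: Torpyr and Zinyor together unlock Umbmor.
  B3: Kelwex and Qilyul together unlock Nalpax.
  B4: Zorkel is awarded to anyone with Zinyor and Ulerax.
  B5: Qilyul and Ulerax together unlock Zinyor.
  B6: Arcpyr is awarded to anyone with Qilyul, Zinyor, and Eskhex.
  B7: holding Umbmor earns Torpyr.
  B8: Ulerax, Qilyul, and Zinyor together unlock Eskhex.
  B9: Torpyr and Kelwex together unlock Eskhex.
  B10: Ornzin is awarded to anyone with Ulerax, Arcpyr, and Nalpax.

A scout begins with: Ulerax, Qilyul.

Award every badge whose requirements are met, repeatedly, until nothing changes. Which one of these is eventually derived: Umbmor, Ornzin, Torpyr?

Ornzin

With Qilyul and Ulerax, Zinyor is earned (B5).
With Ulerax, Qilyul, and Zinyor, Eskhex is earned (B8).
With Qilyul, Zinyor, and Eskhex, Arcpyr is earned (B6).
With Ulerax and Eskhex, Kelwex is earned (B1).
With Kelwex and Qilyul, Nalpax is earned (B3).
With Ulerax, Arcpyr, and Nalpax, Ornzin is earned (B10).
Torpyr would need Umbmor (B7), but Umbmor is never earned. Umbmor would need Torpyr and Zinyor (B2), but Torpyr is never earned.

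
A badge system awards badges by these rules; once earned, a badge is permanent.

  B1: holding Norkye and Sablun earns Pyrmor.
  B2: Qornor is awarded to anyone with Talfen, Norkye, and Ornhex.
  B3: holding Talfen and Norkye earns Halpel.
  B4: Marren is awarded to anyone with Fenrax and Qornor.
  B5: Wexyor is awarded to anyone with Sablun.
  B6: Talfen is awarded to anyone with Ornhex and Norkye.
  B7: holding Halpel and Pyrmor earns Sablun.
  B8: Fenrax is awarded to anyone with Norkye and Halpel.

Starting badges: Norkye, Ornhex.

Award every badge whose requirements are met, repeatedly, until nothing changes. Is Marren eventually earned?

Yes

With Ornhex and Norkye, Talfen is earned (B6).
With Talfen, Norkye, and Ornhex, Qornor is earned (B2).
With Talfen and Norkye, Halpel is earned (B3).
With Norkye and Halpel, Fenrax is earned (B8).
With Fenrax and Qornor, Marren is earned (B4).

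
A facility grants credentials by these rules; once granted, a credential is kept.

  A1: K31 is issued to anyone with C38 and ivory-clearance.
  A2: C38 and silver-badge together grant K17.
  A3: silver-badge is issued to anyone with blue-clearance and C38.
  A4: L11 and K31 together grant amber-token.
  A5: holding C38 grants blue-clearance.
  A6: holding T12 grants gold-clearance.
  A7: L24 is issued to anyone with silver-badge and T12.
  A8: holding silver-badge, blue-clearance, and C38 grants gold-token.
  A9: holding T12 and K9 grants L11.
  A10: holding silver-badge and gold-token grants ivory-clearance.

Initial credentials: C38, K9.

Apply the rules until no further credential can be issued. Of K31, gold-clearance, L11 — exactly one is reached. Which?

K31

Holding C38 grants blue-clearance (A5).
Holding blue-clearance and C38 grants silver-badge (A3).
Holding silver-badge, blue-clearance, and C38 grants gold-token (A8).
Holding silver-badge and gold-token grants ivory-clearance (A10).
Holding C38 and ivory-clearance grants K31 (A1).
L11 would need T12 and K9 (A9), but T12 is never granted. gold-clearance would need T12 (A6), but T12 is never granted.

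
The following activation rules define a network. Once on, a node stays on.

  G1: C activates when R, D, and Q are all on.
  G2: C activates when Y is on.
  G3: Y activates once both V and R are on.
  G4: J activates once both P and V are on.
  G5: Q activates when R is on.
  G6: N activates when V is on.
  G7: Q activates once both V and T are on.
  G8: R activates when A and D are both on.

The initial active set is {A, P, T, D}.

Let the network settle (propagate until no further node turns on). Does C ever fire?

Yes

G8: A and D on → R on.
R is on, so Q activates (G5).
G1: R, D, and Q on → C on.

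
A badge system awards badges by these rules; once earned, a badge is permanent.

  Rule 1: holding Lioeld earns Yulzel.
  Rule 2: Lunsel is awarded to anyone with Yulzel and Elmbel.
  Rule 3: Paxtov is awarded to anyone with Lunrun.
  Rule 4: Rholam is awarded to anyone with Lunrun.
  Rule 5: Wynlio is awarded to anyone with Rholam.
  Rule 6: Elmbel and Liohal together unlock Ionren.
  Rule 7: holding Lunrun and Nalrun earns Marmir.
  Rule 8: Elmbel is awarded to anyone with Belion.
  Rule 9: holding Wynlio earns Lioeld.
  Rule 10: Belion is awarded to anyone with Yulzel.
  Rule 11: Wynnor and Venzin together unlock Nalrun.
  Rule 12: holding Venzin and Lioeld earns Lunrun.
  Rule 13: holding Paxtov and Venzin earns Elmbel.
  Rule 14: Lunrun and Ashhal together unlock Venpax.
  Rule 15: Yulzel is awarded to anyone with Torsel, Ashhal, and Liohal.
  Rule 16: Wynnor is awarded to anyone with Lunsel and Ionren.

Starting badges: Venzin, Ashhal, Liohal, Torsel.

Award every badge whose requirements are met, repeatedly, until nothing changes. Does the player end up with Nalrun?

With Torsel, Ashhal, and Liohal, Yulzel is earned (Rule 15).
With Yulzel, Belion is earned (Rule 10).
With Belion, Elmbel is earned (Rule 8).
With Elmbel and Liohal, Ionren is earned (Rule 6).
With Yulzel and Elmbel, Lunsel is earned (Rule 2).
With Lunsel and Ionren, Wynnor is earned (Rule 16).
With Wynnor and Venzin, Nalrun is earned (Rule 11).

Yes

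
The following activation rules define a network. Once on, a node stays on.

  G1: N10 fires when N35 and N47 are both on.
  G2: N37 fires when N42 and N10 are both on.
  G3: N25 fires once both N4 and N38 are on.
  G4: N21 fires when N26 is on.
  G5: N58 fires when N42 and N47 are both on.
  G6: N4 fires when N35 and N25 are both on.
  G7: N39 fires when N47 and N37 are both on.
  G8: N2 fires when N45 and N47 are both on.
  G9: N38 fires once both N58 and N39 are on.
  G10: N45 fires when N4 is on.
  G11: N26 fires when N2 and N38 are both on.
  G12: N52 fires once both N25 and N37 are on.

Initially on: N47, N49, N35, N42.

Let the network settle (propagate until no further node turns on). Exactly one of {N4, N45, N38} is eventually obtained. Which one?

N38

G5: N42 and N47 on → N58 on.
N35 and N47 are on, so N10 fires (G1).
G2: N42 and N10 on → N37 on.
N47 and N37 are on, so N39 fires (G7).
G9: N58 and N39 on → N38 on.
N4 would need N35 and N25 (G6), but N25 never turns on. N45 would need N4 (G10), but N4 never turns on.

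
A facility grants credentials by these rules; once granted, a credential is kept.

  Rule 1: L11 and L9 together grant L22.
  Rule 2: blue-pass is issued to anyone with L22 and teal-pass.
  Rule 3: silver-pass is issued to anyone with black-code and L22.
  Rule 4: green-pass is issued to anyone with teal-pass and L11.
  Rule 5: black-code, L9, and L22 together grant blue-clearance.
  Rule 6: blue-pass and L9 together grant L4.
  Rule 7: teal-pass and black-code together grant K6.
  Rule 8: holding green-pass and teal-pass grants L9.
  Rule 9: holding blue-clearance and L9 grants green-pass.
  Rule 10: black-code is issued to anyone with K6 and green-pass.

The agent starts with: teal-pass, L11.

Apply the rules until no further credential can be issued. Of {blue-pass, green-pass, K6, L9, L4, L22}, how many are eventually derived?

Holding teal-pass and L11 grants green-pass (Rule 4).
Holding green-pass and teal-pass grants L9 (Rule 8).
Holding L11 and L9 grants L22 (Rule 1).
Holding L22 and teal-pass grants blue-pass (Rule 2).
Holding blue-pass and L9 grants L4 (Rule 6).
blue-pass: reached.
green-pass: reached.
K6 would need teal-pass and black-code (Rule 7), but black-code is never granted.
L9: reached.
L4: reached.
L22: reached.
Reached: blue-pass, green-pass, L9, L4, and L22 — 5 of the 6.

5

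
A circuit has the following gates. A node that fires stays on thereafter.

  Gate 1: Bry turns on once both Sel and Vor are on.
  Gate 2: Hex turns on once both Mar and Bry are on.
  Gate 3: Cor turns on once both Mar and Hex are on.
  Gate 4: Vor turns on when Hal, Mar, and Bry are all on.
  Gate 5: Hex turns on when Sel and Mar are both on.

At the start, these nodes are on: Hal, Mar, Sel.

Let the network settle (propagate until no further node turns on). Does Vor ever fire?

Vor would need Hal, Mar, and Bry (Gate 4), but Bry never turns on.

No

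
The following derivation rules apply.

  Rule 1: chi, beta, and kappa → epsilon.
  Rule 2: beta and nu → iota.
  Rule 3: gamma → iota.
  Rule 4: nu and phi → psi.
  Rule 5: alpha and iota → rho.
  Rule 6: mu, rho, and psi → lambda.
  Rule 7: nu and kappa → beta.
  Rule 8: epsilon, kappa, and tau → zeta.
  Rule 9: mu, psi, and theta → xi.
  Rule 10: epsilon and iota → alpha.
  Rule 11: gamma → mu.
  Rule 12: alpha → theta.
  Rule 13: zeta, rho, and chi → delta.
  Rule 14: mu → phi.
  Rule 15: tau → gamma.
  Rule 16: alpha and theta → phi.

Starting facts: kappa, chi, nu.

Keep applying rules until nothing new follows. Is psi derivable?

From nu and kappa, Rule 7 gives beta.
chi, beta, and kappa hold, so epsilon follows (Rule 1).
From beta and nu, Rule 2 gives iota.
From epsilon and iota, Rule 10 gives alpha.
From alpha, Rule 12 gives theta.
alpha and theta hold, so phi follows (Rule 16).
From nu and phi, Rule 4 gives psi.

Yes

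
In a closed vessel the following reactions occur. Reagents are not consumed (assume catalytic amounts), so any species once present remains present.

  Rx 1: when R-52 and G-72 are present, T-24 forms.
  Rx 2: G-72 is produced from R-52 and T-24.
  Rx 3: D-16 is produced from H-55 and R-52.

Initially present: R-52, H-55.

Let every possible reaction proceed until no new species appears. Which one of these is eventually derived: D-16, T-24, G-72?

H-55 and R-52 present → D-16 forms (Rx 3).
T-24 would need R-52 and G-72 (Rx 1), but G-72 never forms. G-72 would need R-52 and T-24 (Rx 2), but T-24 never forms.

D-16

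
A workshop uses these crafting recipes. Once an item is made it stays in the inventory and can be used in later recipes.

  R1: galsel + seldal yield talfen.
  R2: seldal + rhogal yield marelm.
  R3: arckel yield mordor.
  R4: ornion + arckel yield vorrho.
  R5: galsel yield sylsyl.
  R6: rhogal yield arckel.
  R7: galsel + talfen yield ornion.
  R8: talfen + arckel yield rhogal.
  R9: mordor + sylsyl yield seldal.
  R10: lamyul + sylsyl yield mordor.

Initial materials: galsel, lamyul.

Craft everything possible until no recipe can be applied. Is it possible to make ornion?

Yes

Using R5, galsel makes sylsyl.
Using R10, lamyul and sylsyl make mordor.
Using R9, mordor and sylsyl make seldal.
galsel + seldal → talfen (R1).
Using R7, galsel and talfen make ornion.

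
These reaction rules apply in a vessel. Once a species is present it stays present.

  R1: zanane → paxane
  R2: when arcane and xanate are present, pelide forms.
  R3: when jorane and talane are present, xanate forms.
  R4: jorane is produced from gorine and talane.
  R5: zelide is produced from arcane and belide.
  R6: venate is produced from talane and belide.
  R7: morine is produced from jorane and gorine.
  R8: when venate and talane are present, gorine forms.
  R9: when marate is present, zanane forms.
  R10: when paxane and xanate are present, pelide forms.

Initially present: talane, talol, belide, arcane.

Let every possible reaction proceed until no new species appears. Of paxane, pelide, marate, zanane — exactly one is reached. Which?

pelide

talane and belide present → venate forms (R6).
venate and talane present → gorine forms (R8).
gorine and talane present → jorane forms (R4).
jorane and talane present → xanate forms (R3).
arcane and xanate present → pelide forms (R2).
paxane would need zanane (R1), but zanane never forms. zanane would need marate (R9), but marate never forms. No rule produces marate, and it is not given.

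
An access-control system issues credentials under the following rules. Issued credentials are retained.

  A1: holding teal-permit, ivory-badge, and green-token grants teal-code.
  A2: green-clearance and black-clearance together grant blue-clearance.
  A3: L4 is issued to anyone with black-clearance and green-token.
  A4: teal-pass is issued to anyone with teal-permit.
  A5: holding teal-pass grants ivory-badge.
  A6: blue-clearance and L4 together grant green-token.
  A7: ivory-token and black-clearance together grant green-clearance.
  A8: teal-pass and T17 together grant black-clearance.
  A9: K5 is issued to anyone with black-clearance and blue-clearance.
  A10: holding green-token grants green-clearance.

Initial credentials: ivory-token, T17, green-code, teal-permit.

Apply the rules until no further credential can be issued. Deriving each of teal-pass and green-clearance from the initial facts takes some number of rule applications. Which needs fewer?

teal-pass

teal-pass: Holding teal-permit grants teal-pass (A4). [1 rule application]
green-clearance: Holding teal-permit grants teal-pass (A4). Holding teal-pass and T17 grants black-clearance (A8). Holding ivory-token and black-clearance grants green-clearance (A7). [3 rule applications]
teal-pass needs fewer.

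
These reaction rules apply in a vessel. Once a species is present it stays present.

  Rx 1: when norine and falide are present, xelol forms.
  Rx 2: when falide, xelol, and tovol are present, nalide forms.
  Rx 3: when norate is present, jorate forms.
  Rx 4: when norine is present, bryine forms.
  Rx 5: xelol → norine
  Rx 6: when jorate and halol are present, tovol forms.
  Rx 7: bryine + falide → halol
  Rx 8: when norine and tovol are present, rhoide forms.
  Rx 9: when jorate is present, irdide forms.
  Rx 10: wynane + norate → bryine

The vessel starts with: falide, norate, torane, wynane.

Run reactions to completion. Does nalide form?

nalide would need falide, xelol, and tovol (Rx 2), but xelol never forms.

No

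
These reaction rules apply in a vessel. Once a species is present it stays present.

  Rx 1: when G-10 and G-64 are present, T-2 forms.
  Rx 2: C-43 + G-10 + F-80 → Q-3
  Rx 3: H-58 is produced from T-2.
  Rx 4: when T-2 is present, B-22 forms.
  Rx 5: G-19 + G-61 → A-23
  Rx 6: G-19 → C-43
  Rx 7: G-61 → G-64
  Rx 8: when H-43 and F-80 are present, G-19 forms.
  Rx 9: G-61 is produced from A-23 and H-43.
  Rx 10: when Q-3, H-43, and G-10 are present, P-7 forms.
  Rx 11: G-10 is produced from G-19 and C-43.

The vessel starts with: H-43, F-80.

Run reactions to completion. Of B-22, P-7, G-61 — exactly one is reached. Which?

H-43 and F-80 present → G-19 forms (Rx 8).
G-19 present → C-43 forms (Rx 6).
G-19 and C-43 present → G-10 forms (Rx 11).
C-43, G-10, and F-80 present → Q-3 forms (Rx 2).
Q-3, H-43, and G-10 present → P-7 forms (Rx 10).
G-61 would need A-23 and H-43 (Rx 9), but A-23 never forms. B-22 would need T-2 (Rx 4), but T-2 never forms.

P-7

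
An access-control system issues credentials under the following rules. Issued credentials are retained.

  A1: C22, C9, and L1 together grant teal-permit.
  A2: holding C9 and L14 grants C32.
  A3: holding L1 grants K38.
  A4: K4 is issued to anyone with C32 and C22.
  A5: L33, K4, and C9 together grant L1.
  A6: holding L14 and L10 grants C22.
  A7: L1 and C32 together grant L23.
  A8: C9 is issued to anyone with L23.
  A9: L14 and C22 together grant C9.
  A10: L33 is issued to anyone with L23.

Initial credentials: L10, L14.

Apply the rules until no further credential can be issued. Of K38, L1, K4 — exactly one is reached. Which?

K4

Holding L14 and L10 grants C22 (A6).
Holding L14 and C22 grants C9 (A9).
Holding C9 and L14 grants C32 (A2).
Holding C32 and C22 grants K4 (A4).
L1 would need L33, K4, and C9 (A5), but L33 is never granted. K38 would need L1 (A3), but L1 is never granted.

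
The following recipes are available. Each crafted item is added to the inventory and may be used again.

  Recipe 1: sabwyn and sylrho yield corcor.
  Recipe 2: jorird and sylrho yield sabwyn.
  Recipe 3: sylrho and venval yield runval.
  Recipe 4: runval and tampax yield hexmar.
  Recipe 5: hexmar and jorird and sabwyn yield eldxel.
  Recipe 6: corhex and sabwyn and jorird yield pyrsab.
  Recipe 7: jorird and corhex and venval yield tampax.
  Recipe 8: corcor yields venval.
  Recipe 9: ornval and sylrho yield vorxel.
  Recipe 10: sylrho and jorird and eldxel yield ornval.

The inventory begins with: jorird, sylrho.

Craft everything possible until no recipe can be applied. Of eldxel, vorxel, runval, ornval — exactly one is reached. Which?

jorird and sylrho → sabwyn (Recipe 2).
Using Recipe 1, sabwyn and sylrho make corcor.
corcor → venval (Recipe 8).
sylrho and venval → runval (Recipe 3).
ornval would need sylrho, jorird, and eldxel (Recipe 10), but eldxel is never obtained. eldxel would need hexmar, jorird, and sabwyn (Recipe 5), but hexmar is never obtained. vorxel would need ornval and sylrho (Recipe 9), but ornval is never obtained.

runval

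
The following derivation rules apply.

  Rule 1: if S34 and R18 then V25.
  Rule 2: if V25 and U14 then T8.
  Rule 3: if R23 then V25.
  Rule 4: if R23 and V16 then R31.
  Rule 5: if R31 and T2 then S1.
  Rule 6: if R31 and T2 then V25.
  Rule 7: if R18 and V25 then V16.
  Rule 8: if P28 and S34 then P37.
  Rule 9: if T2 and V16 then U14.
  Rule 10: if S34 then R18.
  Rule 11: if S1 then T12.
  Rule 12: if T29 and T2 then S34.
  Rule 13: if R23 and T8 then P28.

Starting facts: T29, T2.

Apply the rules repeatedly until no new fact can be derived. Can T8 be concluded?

T29 and T2 hold, so S34 follows (Rule 12).
From S34, Rule 10 gives R18.
S34 and R18 hold, so V25 follows (Rule 1).
From R18 and V25, Rule 7 gives V16.
From T2 and V16, Rule 9 gives U14.
V25 and U14 hold, so T8 follows (Rule 2).

Yes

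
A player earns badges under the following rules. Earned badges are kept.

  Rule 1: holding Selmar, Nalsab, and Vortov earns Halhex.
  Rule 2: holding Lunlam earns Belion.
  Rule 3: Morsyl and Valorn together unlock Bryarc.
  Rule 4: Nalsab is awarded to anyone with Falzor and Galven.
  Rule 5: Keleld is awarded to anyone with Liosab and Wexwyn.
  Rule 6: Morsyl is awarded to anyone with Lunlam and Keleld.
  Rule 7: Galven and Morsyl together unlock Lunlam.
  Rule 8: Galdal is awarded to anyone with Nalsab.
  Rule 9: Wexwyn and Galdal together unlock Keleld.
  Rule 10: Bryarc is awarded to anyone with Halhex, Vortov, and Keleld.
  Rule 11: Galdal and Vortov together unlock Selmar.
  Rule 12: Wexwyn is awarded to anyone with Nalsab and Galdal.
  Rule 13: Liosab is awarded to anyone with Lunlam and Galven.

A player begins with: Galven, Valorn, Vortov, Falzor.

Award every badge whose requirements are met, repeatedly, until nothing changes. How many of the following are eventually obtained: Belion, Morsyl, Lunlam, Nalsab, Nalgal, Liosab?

1

With Falzor and Galven, Nalsab is earned (Rule 4).
Belion would need Lunlam (Rule 2), but Lunlam is never earned.
Morsyl would need Lunlam and Keleld (Rule 6), but Lunlam is never earned.
Lunlam would need Galven and Morsyl (Rule 7), but Morsyl is never earned.
Nalsab: reached.
No rule produces Nalgal, and it is not given.
Liosab would need Lunlam and Galven (Rule 13), but Lunlam is never earned.
Reached: Nalsab — 1 of the 6.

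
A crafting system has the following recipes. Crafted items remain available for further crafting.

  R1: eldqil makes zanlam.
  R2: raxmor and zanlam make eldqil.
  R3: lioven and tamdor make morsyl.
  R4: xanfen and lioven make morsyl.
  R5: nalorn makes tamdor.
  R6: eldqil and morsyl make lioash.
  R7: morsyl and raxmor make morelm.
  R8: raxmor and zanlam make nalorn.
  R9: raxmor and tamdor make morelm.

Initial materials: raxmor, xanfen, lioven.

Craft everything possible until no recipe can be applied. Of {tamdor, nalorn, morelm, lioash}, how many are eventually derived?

1

Using R4, xanfen and lioven make morsyl.
Using R7, morsyl and raxmor make morelm.
tamdor would need nalorn (R5), but nalorn is never obtained.
nalorn would need raxmor and zanlam (R8), but zanlam is never obtained.
morelm: reached.
lioash would need eldqil and morsyl (R6), but eldqil is never obtained.
Reached: morelm — 1 of the 4.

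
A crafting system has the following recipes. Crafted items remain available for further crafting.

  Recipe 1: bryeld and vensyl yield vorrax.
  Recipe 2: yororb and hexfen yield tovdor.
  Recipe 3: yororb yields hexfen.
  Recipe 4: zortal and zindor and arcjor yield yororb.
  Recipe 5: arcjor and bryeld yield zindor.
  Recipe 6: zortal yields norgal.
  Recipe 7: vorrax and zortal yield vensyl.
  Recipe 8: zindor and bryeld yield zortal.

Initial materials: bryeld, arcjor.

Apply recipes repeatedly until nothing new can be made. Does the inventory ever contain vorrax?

No

vorrax would need bryeld and vensyl (Recipe 1), but vensyl is never obtained.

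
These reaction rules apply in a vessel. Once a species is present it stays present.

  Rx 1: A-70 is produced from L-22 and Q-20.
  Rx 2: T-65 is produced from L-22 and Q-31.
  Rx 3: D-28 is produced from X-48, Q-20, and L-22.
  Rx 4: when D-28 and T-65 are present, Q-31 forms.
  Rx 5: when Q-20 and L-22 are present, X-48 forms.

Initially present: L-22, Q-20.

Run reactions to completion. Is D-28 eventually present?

Yes

Q-20 and L-22 present → X-48 forms (Rx 5).
X-48, Q-20, and L-22 present → D-28 forms (Rx 3).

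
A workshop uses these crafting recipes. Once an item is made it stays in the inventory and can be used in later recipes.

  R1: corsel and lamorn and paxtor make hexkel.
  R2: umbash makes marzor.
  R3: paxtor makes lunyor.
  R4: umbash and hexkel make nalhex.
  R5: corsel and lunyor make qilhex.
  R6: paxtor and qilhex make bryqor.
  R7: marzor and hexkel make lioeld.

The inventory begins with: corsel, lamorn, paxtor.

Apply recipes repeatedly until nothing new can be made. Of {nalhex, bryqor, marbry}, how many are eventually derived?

paxtor → lunyor (R3).
Using R5, corsel and lunyor make qilhex.
paxtor and qilhex → bryqor (R6).
nalhex would need umbash and hexkel (R4), but umbash is never obtained.
bryqor: reached.
No rule produces marbry, and it is not given.
Reached: bryqor — 1 of the 3.

1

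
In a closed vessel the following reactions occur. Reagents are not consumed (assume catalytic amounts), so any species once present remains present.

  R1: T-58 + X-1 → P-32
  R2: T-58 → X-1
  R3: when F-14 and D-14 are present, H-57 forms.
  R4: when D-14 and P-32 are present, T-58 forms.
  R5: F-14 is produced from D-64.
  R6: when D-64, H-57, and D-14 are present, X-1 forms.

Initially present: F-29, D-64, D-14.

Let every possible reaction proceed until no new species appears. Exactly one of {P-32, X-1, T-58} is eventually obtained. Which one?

X-1

D-64 present → F-14 forms (R5).
F-14 and D-14 present → H-57 forms (R3).
D-64, H-57, and D-14 present → X-1 forms (R6).
P-32 would need T-58 and X-1 (R1), but T-58 never forms. T-58 would need D-14 and P-32 (R4), but P-32 never forms.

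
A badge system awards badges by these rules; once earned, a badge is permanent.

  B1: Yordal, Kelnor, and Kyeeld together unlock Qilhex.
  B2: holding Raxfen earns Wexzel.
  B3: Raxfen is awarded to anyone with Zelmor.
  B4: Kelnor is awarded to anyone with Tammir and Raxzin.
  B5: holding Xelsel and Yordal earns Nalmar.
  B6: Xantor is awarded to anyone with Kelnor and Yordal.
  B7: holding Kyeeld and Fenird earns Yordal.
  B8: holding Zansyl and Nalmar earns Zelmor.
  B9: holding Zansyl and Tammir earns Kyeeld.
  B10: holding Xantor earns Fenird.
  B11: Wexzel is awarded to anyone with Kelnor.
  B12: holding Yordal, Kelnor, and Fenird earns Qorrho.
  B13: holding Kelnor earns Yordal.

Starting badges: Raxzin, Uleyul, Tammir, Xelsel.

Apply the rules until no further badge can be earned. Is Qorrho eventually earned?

Yes

With Tammir and Raxzin, Kelnor is earned (B4).
With Kelnor, Yordal is earned (B13).
With Kelnor and Yordal, Xantor is earned (B6).
With Xantor, Fenird is earned (B10).
With Yordal, Kelnor, and Fenird, Qorrho is earned (B12).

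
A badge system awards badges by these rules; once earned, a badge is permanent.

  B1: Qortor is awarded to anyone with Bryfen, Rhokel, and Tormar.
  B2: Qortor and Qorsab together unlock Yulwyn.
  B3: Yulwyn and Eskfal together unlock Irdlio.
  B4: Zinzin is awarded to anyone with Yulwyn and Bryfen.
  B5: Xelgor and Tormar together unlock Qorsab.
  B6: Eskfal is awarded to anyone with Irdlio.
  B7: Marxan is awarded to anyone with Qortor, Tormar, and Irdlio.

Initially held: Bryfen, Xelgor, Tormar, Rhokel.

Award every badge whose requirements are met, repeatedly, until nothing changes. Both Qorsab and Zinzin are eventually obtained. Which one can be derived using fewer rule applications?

Qorsab

Qorsab: With Xelgor and Tormar, Qorsab is earned (B5). [1 rule application]
Zinzin: With Bryfen, Rhokel, and Tormar, Qortor is earned (B1). With Xelgor and Tormar, Qorsab is earned (B5). With Qortor and Qorsab, Yulwyn is earned (B2). With Yulwyn and Bryfen, Zinzin is earned (B4). [4 rule applications]
Qorsab needs fewer.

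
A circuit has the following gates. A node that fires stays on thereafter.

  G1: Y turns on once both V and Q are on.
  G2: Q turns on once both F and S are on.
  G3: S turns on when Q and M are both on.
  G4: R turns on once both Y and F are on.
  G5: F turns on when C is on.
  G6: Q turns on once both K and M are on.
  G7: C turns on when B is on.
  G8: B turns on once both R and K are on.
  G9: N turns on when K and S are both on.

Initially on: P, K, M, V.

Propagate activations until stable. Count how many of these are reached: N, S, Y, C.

K and M are on, so Q turns on (G6).
V and Q are on, so Y turns on (G1).
Q and M are on, so S turns on (G3).
G9: K and S on → N on.
N: reached.
S: reached.
Y: reached.
C would need B (G7), but B never turns on.
Reached: N, S, and Y — 3 of the 4.

3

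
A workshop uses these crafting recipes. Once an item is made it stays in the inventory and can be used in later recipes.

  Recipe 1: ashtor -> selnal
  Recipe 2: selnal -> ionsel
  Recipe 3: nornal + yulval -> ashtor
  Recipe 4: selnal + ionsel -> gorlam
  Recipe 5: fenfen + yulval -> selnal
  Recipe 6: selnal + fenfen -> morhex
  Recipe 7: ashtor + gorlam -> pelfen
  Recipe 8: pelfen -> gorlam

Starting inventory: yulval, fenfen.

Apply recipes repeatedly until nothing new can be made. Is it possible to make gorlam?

Using Recipe 5, fenfen and yulval make selnal.
selnal -> ionsel (Recipe 2).
Using Recipe 4, selnal and ionsel make gorlam.

Yes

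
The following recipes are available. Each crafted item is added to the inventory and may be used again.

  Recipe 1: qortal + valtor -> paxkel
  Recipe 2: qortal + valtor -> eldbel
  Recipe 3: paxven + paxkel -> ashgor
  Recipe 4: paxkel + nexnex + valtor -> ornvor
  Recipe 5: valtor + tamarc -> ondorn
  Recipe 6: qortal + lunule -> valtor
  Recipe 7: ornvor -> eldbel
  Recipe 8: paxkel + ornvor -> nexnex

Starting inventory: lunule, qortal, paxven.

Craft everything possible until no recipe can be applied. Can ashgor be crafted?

Yes

qortal + lunule -> valtor (Recipe 6).
Using Recipe 1, qortal and valtor make paxkel.
paxven + paxkel -> ashgor (Recipe 3).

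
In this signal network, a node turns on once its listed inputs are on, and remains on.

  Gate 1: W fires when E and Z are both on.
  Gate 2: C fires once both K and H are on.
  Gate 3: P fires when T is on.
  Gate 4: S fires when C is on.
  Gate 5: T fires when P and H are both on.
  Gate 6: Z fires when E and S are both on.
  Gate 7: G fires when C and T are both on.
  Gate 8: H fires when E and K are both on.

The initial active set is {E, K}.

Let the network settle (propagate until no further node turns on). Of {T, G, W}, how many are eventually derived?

Gate 8: E and K on → H on.
K and H are on, so C fires (Gate 2).
Gate 4: C on → S on.
Gate 6: E and S on → Z on.
Gate 1: E and Z on → W on.
T would need P and H (Gate 5), but P never turns on.
G would need C and T (Gate 7), but T never turns on.
W: reached.
Reached: W — 1 of the 3.

1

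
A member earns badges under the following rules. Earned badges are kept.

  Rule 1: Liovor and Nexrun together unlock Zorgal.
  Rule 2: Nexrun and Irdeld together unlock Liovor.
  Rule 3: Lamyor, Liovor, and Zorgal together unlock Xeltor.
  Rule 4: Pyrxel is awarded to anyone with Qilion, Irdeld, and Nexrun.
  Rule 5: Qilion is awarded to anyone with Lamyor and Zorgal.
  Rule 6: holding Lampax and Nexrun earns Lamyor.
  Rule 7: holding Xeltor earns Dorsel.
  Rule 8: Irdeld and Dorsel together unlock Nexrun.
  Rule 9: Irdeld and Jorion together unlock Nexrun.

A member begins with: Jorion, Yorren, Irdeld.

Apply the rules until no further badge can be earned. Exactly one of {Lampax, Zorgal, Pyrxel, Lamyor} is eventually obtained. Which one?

With Irdeld and Jorion, Nexrun is earned (Rule 9).
With Nexrun and Irdeld, Liovor is earned (Rule 2).
With Liovor and Nexrun, Zorgal is earned (Rule 1).
Lamyor would need Lampax and Nexrun (Rule 6), but Lampax is never earned. No rule produces Lampax, and it is not given. Pyrxel would need Qilion, Irdeld, and Nexrun (Rule 4), but Qilion is never earned.

Zorgal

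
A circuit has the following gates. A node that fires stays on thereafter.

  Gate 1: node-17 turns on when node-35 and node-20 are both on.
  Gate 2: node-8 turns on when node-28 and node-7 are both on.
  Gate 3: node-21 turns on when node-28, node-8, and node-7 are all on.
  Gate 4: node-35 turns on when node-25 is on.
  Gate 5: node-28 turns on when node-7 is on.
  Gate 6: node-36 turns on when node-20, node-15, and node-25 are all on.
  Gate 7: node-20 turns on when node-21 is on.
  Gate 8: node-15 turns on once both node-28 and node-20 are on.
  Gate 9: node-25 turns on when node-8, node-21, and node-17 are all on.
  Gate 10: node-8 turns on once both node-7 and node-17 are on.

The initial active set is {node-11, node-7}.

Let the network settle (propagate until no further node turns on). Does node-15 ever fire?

Yes

node-7 is on, so node-28 turns on (Gate 5).
Gate 2: node-28 and node-7 on → node-8 on.
Gate 3: node-28, node-8, and node-7 on → node-21 on.
Gate 7: node-21 on → node-20 on.
node-28 and node-20 are on, so node-15 turns on (Gate 8).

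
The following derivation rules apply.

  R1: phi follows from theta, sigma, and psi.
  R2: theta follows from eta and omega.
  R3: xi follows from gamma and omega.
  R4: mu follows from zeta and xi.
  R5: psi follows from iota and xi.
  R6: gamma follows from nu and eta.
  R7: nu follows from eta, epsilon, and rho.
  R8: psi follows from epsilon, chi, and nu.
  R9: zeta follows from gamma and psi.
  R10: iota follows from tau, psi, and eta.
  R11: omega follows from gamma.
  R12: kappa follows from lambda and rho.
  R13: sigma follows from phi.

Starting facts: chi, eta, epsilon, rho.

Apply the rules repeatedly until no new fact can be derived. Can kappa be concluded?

No

kappa would need lambda and rho (R12), but lambda is never established.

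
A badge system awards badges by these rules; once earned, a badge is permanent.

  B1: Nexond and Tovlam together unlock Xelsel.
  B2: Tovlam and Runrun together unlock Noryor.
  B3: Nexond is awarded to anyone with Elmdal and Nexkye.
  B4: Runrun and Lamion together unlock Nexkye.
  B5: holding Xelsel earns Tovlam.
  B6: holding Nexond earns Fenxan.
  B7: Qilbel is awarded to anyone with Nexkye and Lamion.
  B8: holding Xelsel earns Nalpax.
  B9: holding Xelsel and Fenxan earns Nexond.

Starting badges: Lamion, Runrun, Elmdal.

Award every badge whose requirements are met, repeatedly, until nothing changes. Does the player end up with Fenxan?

Yes

With Runrun and Lamion, Nexkye is earned (B4).
With Elmdal and Nexkye, Nexond is earned (B3).
With Nexond, Fenxan is earned (B6).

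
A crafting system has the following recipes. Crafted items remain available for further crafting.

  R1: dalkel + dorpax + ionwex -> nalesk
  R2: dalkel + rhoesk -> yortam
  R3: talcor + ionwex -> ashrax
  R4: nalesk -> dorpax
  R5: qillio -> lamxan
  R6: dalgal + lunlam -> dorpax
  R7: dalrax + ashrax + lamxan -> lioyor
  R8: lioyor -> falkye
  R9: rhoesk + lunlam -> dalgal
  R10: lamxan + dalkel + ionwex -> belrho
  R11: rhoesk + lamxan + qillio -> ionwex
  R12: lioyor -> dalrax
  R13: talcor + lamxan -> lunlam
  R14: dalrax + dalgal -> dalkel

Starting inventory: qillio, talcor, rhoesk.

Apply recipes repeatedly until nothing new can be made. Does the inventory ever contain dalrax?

dalrax would need lioyor (R12), but lioyor is never obtained.

No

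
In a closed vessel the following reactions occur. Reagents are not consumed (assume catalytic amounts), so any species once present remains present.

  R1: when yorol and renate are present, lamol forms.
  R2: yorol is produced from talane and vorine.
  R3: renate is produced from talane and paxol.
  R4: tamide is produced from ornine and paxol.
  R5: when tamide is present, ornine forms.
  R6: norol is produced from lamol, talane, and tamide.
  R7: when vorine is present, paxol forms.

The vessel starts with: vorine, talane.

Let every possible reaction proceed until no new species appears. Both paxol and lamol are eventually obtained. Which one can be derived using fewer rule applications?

paxol: vorine present → paxol forms (R7). [1 rule application]
lamol: talane and vorine present → yorol forms (R2). vorine present → paxol forms (R7). talane and paxol present → renate forms (R3). yorol and renate present → lamol forms (R1). [4 rule applications]
paxol needs fewer.

paxol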